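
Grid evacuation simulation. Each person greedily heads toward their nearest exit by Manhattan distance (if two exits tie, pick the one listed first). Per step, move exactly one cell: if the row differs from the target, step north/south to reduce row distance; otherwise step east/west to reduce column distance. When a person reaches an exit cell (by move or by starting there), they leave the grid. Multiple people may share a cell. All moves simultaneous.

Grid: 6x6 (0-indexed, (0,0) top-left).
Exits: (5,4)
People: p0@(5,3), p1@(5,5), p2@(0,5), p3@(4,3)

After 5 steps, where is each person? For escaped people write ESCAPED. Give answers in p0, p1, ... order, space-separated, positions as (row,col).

Step 1: p0:(5,3)->(5,4)->EXIT | p1:(5,5)->(5,4)->EXIT | p2:(0,5)->(1,5) | p3:(4,3)->(5,3)
Step 2: p0:escaped | p1:escaped | p2:(1,5)->(2,5) | p3:(5,3)->(5,4)->EXIT
Step 3: p0:escaped | p1:escaped | p2:(2,5)->(3,5) | p3:escaped
Step 4: p0:escaped | p1:escaped | p2:(3,5)->(4,5) | p3:escaped
Step 5: p0:escaped | p1:escaped | p2:(4,5)->(5,5) | p3:escaped

ESCAPED ESCAPED (5,5) ESCAPED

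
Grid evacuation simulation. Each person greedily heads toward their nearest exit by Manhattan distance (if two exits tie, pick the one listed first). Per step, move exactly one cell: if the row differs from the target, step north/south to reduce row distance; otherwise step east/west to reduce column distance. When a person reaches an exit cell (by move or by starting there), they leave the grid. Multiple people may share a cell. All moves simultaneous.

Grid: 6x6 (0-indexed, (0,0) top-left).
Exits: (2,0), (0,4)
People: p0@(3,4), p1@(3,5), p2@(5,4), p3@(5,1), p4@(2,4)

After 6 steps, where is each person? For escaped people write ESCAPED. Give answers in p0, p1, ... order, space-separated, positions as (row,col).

Step 1: p0:(3,4)->(2,4) | p1:(3,5)->(2,5) | p2:(5,4)->(4,4) | p3:(5,1)->(4,1) | p4:(2,4)->(1,4)
Step 2: p0:(2,4)->(1,4) | p1:(2,5)->(1,5) | p2:(4,4)->(3,4) | p3:(4,1)->(3,1) | p4:(1,4)->(0,4)->EXIT
Step 3: p0:(1,4)->(0,4)->EXIT | p1:(1,5)->(0,5) | p2:(3,4)->(2,4) | p3:(3,1)->(2,1) | p4:escaped
Step 4: p0:escaped | p1:(0,5)->(0,4)->EXIT | p2:(2,4)->(1,4) | p3:(2,1)->(2,0)->EXIT | p4:escaped
Step 5: p0:escaped | p1:escaped | p2:(1,4)->(0,4)->EXIT | p3:escaped | p4:escaped

ESCAPED ESCAPED ESCAPED ESCAPED ESCAPED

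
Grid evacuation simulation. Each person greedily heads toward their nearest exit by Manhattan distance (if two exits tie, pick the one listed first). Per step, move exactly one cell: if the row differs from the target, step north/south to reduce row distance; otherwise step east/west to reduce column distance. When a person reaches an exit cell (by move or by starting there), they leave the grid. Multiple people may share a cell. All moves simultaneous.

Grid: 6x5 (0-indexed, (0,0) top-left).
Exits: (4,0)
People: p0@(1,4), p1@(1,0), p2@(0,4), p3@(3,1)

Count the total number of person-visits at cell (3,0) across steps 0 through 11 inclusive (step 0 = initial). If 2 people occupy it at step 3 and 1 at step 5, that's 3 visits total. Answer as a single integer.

Answer: 1

Derivation:
Step 0: p0@(1,4) p1@(1,0) p2@(0,4) p3@(3,1) -> at (3,0): 0 [-], cum=0
Step 1: p0@(2,4) p1@(2,0) p2@(1,4) p3@(4,1) -> at (3,0): 0 [-], cum=0
Step 2: p0@(3,4) p1@(3,0) p2@(2,4) p3@ESC -> at (3,0): 1 [p1], cum=1
Step 3: p0@(4,4) p1@ESC p2@(3,4) p3@ESC -> at (3,0): 0 [-], cum=1
Step 4: p0@(4,3) p1@ESC p2@(4,4) p3@ESC -> at (3,0): 0 [-], cum=1
Step 5: p0@(4,2) p1@ESC p2@(4,3) p3@ESC -> at (3,0): 0 [-], cum=1
Step 6: p0@(4,1) p1@ESC p2@(4,2) p3@ESC -> at (3,0): 0 [-], cum=1
Step 7: p0@ESC p1@ESC p2@(4,1) p3@ESC -> at (3,0): 0 [-], cum=1
Step 8: p0@ESC p1@ESC p2@ESC p3@ESC -> at (3,0): 0 [-], cum=1
Total visits = 1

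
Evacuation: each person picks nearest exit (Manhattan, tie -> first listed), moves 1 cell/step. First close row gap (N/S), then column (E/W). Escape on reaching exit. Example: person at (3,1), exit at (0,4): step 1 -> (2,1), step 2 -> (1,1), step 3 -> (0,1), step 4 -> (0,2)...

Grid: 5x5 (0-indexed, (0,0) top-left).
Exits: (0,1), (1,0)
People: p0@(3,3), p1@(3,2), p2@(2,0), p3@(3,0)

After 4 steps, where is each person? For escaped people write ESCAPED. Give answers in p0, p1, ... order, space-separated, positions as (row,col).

Step 1: p0:(3,3)->(2,3) | p1:(3,2)->(2,2) | p2:(2,0)->(1,0)->EXIT | p3:(3,0)->(2,0)
Step 2: p0:(2,3)->(1,3) | p1:(2,2)->(1,2) | p2:escaped | p3:(2,0)->(1,0)->EXIT
Step 3: p0:(1,3)->(0,3) | p1:(1,2)->(0,2) | p2:escaped | p3:escaped
Step 4: p0:(0,3)->(0,2) | p1:(0,2)->(0,1)->EXIT | p2:escaped | p3:escaped

(0,2) ESCAPED ESCAPED ESCAPED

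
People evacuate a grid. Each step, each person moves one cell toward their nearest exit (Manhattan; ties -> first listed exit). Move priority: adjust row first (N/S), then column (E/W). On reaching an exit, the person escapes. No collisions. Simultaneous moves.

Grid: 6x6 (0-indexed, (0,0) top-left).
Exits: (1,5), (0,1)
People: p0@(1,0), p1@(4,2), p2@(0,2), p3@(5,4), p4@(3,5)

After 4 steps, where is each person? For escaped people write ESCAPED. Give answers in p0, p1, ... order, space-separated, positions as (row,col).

Step 1: p0:(1,0)->(0,0) | p1:(4,2)->(3,2) | p2:(0,2)->(0,1)->EXIT | p3:(5,4)->(4,4) | p4:(3,5)->(2,5)
Step 2: p0:(0,0)->(0,1)->EXIT | p1:(3,2)->(2,2) | p2:escaped | p3:(4,4)->(3,4) | p4:(2,5)->(1,5)->EXIT
Step 3: p0:escaped | p1:(2,2)->(1,2) | p2:escaped | p3:(3,4)->(2,4) | p4:escaped
Step 4: p0:escaped | p1:(1,2)->(0,2) | p2:escaped | p3:(2,4)->(1,4) | p4:escaped

ESCAPED (0,2) ESCAPED (1,4) ESCAPED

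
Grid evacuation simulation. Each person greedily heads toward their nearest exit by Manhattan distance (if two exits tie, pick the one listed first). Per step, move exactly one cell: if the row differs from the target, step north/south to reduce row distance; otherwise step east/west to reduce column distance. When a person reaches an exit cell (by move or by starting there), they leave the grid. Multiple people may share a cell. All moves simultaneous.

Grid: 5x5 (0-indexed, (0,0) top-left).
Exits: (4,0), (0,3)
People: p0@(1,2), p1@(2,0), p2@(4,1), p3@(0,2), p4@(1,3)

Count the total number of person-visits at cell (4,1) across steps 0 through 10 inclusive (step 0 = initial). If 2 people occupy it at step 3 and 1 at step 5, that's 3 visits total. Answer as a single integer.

Answer: 1

Derivation:
Step 0: p0@(1,2) p1@(2,0) p2@(4,1) p3@(0,2) p4@(1,3) -> at (4,1): 1 [p2], cum=1
Step 1: p0@(0,2) p1@(3,0) p2@ESC p3@ESC p4@ESC -> at (4,1): 0 [-], cum=1
Step 2: p0@ESC p1@ESC p2@ESC p3@ESC p4@ESC -> at (4,1): 0 [-], cum=1
Total visits = 1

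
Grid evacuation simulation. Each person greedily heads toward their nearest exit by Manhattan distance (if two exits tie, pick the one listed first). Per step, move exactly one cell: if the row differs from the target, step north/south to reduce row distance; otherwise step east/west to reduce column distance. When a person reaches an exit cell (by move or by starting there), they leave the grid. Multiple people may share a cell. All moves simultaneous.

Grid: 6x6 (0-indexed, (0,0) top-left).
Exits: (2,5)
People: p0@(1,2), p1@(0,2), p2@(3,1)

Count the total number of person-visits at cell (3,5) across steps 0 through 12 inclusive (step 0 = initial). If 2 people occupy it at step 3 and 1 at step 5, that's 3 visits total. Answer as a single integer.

Step 0: p0@(1,2) p1@(0,2) p2@(3,1) -> at (3,5): 0 [-], cum=0
Step 1: p0@(2,2) p1@(1,2) p2@(2,1) -> at (3,5): 0 [-], cum=0
Step 2: p0@(2,3) p1@(2,2) p2@(2,2) -> at (3,5): 0 [-], cum=0
Step 3: p0@(2,4) p1@(2,3) p2@(2,3) -> at (3,5): 0 [-], cum=0
Step 4: p0@ESC p1@(2,4) p2@(2,4) -> at (3,5): 0 [-], cum=0
Step 5: p0@ESC p1@ESC p2@ESC -> at (3,5): 0 [-], cum=0
Total visits = 0

Answer: 0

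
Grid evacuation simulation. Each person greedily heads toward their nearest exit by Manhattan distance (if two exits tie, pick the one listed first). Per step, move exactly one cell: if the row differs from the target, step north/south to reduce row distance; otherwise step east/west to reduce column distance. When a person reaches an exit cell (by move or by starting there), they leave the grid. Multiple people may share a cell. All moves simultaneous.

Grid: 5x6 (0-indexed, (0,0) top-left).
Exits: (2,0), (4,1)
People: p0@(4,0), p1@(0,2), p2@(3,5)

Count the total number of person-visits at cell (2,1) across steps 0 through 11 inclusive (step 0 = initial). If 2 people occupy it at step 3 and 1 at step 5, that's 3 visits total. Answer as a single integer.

Step 0: p0@(4,0) p1@(0,2) p2@(3,5) -> at (2,1): 0 [-], cum=0
Step 1: p0@ESC p1@(1,2) p2@(4,5) -> at (2,1): 0 [-], cum=0
Step 2: p0@ESC p1@(2,2) p2@(4,4) -> at (2,1): 0 [-], cum=0
Step 3: p0@ESC p1@(2,1) p2@(4,3) -> at (2,1): 1 [p1], cum=1
Step 4: p0@ESC p1@ESC p2@(4,2) -> at (2,1): 0 [-], cum=1
Step 5: p0@ESC p1@ESC p2@ESC -> at (2,1): 0 [-], cum=1
Total visits = 1

Answer: 1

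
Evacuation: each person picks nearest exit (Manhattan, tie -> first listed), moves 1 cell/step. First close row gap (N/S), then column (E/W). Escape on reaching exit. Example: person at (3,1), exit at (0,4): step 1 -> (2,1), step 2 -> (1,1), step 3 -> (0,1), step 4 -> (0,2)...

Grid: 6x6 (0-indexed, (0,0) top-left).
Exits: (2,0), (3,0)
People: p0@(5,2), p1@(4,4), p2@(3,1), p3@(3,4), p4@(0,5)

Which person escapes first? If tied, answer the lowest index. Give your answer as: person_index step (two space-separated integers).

Answer: 2 1

Derivation:
Step 1: p0:(5,2)->(4,2) | p1:(4,4)->(3,4) | p2:(3,1)->(3,0)->EXIT | p3:(3,4)->(3,3) | p4:(0,5)->(1,5)
Step 2: p0:(4,2)->(3,2) | p1:(3,4)->(3,3) | p2:escaped | p3:(3,3)->(3,2) | p4:(1,5)->(2,5)
Step 3: p0:(3,2)->(3,1) | p1:(3,3)->(3,2) | p2:escaped | p3:(3,2)->(3,1) | p4:(2,5)->(2,4)
Step 4: p0:(3,1)->(3,0)->EXIT | p1:(3,2)->(3,1) | p2:escaped | p3:(3,1)->(3,0)->EXIT | p4:(2,4)->(2,3)
Step 5: p0:escaped | p1:(3,1)->(3,0)->EXIT | p2:escaped | p3:escaped | p4:(2,3)->(2,2)
Step 6: p0:escaped | p1:escaped | p2:escaped | p3:escaped | p4:(2,2)->(2,1)
Step 7: p0:escaped | p1:escaped | p2:escaped | p3:escaped | p4:(2,1)->(2,0)->EXIT
Exit steps: [4, 5, 1, 4, 7]
First to escape: p2 at step 1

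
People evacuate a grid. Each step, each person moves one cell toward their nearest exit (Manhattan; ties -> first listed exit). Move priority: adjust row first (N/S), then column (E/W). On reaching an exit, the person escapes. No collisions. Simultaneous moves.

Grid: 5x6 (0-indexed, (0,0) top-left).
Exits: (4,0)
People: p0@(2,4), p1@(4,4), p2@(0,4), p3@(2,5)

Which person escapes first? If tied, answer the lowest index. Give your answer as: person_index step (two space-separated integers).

Step 1: p0:(2,4)->(3,4) | p1:(4,4)->(4,3) | p2:(0,4)->(1,4) | p3:(2,5)->(3,5)
Step 2: p0:(3,4)->(4,4) | p1:(4,3)->(4,2) | p2:(1,4)->(2,4) | p3:(3,5)->(4,5)
Step 3: p0:(4,4)->(4,3) | p1:(4,2)->(4,1) | p2:(2,4)->(3,4) | p3:(4,5)->(4,4)
Step 4: p0:(4,3)->(4,2) | p1:(4,1)->(4,0)->EXIT | p2:(3,4)->(4,4) | p3:(4,4)->(4,3)
Step 5: p0:(4,2)->(4,1) | p1:escaped | p2:(4,4)->(4,3) | p3:(4,3)->(4,2)
Step 6: p0:(4,1)->(4,0)->EXIT | p1:escaped | p2:(4,3)->(4,2) | p3:(4,2)->(4,1)
Step 7: p0:escaped | p1:escaped | p2:(4,2)->(4,1) | p3:(4,1)->(4,0)->EXIT
Step 8: p0:escaped | p1:escaped | p2:(4,1)->(4,0)->EXIT | p3:escaped
Exit steps: [6, 4, 8, 7]
First to escape: p1 at step 4

Answer: 1 4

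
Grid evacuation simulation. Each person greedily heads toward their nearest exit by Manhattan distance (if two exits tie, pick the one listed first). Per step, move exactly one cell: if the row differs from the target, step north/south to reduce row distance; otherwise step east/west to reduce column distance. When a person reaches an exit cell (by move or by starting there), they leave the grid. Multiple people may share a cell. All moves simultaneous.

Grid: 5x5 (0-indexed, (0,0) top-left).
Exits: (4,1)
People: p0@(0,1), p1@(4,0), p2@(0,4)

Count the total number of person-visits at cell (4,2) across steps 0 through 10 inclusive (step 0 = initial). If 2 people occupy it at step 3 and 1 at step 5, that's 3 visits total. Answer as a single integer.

Answer: 1

Derivation:
Step 0: p0@(0,1) p1@(4,0) p2@(0,4) -> at (4,2): 0 [-], cum=0
Step 1: p0@(1,1) p1@ESC p2@(1,4) -> at (4,2): 0 [-], cum=0
Step 2: p0@(2,1) p1@ESC p2@(2,4) -> at (4,2): 0 [-], cum=0
Step 3: p0@(3,1) p1@ESC p2@(3,4) -> at (4,2): 0 [-], cum=0
Step 4: p0@ESC p1@ESC p2@(4,4) -> at (4,2): 0 [-], cum=0
Step 5: p0@ESC p1@ESC p2@(4,3) -> at (4,2): 0 [-], cum=0
Step 6: p0@ESC p1@ESC p2@(4,2) -> at (4,2): 1 [p2], cum=1
Step 7: p0@ESC p1@ESC p2@ESC -> at (4,2): 0 [-], cum=1
Total visits = 1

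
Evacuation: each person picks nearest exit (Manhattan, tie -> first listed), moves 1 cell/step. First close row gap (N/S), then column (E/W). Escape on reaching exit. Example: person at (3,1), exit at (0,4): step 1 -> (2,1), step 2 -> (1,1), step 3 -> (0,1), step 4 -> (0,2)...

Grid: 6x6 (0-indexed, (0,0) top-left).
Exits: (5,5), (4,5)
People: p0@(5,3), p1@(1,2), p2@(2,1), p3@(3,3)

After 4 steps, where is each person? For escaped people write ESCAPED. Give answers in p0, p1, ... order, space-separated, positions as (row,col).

Step 1: p0:(5,3)->(5,4) | p1:(1,2)->(2,2) | p2:(2,1)->(3,1) | p3:(3,3)->(4,3)
Step 2: p0:(5,4)->(5,5)->EXIT | p1:(2,2)->(3,2) | p2:(3,1)->(4,1) | p3:(4,3)->(4,4)
Step 3: p0:escaped | p1:(3,2)->(4,2) | p2:(4,1)->(4,2) | p3:(4,4)->(4,5)->EXIT
Step 4: p0:escaped | p1:(4,2)->(4,3) | p2:(4,2)->(4,3) | p3:escaped

ESCAPED (4,3) (4,3) ESCAPED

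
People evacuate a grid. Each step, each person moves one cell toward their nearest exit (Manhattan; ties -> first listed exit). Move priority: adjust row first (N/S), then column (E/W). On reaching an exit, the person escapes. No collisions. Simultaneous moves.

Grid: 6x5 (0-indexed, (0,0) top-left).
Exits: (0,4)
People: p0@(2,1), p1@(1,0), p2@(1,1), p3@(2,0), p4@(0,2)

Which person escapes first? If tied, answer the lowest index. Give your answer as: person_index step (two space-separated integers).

Answer: 4 2

Derivation:
Step 1: p0:(2,1)->(1,1) | p1:(1,0)->(0,0) | p2:(1,1)->(0,1) | p3:(2,0)->(1,0) | p4:(0,2)->(0,3)
Step 2: p0:(1,1)->(0,1) | p1:(0,0)->(0,1) | p2:(0,1)->(0,2) | p3:(1,0)->(0,0) | p4:(0,3)->(0,4)->EXIT
Step 3: p0:(0,1)->(0,2) | p1:(0,1)->(0,2) | p2:(0,2)->(0,3) | p3:(0,0)->(0,1) | p4:escaped
Step 4: p0:(0,2)->(0,3) | p1:(0,2)->(0,3) | p2:(0,3)->(0,4)->EXIT | p3:(0,1)->(0,2) | p4:escaped
Step 5: p0:(0,3)->(0,4)->EXIT | p1:(0,3)->(0,4)->EXIT | p2:escaped | p3:(0,2)->(0,3) | p4:escaped
Step 6: p0:escaped | p1:escaped | p2:escaped | p3:(0,3)->(0,4)->EXIT | p4:escaped
Exit steps: [5, 5, 4, 6, 2]
First to escape: p4 at step 2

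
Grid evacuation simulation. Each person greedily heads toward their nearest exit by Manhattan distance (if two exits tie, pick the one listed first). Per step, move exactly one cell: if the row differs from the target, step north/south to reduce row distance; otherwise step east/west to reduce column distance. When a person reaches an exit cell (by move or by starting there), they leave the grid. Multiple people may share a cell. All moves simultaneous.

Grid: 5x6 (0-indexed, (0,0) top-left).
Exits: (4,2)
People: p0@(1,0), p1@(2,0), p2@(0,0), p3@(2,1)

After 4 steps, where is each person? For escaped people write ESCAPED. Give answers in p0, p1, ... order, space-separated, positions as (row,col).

Step 1: p0:(1,0)->(2,0) | p1:(2,0)->(3,0) | p2:(0,0)->(1,0) | p3:(2,1)->(3,1)
Step 2: p0:(2,0)->(3,0) | p1:(3,0)->(4,0) | p2:(1,0)->(2,0) | p3:(3,1)->(4,1)
Step 3: p0:(3,0)->(4,0) | p1:(4,0)->(4,1) | p2:(2,0)->(3,0) | p3:(4,1)->(4,2)->EXIT
Step 4: p0:(4,0)->(4,1) | p1:(4,1)->(4,2)->EXIT | p2:(3,0)->(4,0) | p3:escaped

(4,1) ESCAPED (4,0) ESCAPED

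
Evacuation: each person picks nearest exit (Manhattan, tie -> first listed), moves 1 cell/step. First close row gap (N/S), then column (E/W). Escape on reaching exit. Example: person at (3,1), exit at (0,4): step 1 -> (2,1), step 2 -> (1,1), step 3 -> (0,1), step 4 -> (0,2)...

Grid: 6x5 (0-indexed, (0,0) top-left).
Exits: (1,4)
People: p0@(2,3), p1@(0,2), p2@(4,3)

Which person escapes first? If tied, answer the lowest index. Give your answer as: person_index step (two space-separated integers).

Answer: 0 2

Derivation:
Step 1: p0:(2,3)->(1,3) | p1:(0,2)->(1,2) | p2:(4,3)->(3,3)
Step 2: p0:(1,3)->(1,4)->EXIT | p1:(1,2)->(1,3) | p2:(3,3)->(2,3)
Step 3: p0:escaped | p1:(1,3)->(1,4)->EXIT | p2:(2,3)->(1,3)
Step 4: p0:escaped | p1:escaped | p2:(1,3)->(1,4)->EXIT
Exit steps: [2, 3, 4]
First to escape: p0 at step 2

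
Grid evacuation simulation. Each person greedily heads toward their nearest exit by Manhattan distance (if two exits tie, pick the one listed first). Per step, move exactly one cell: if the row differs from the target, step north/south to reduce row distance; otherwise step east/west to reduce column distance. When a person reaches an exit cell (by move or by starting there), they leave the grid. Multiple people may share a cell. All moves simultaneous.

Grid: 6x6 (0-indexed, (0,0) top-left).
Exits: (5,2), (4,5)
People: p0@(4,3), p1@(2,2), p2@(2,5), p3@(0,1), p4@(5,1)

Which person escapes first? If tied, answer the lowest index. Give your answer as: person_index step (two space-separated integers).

Answer: 4 1

Derivation:
Step 1: p0:(4,3)->(5,3) | p1:(2,2)->(3,2) | p2:(2,5)->(3,5) | p3:(0,1)->(1,1) | p4:(5,1)->(5,2)->EXIT
Step 2: p0:(5,3)->(5,2)->EXIT | p1:(3,2)->(4,2) | p2:(3,5)->(4,5)->EXIT | p3:(1,1)->(2,1) | p4:escaped
Step 3: p0:escaped | p1:(4,2)->(5,2)->EXIT | p2:escaped | p3:(2,1)->(3,1) | p4:escaped
Step 4: p0:escaped | p1:escaped | p2:escaped | p3:(3,1)->(4,1) | p4:escaped
Step 5: p0:escaped | p1:escaped | p2:escaped | p3:(4,1)->(5,1) | p4:escaped
Step 6: p0:escaped | p1:escaped | p2:escaped | p3:(5,1)->(5,2)->EXIT | p4:escaped
Exit steps: [2, 3, 2, 6, 1]
First to escape: p4 at step 1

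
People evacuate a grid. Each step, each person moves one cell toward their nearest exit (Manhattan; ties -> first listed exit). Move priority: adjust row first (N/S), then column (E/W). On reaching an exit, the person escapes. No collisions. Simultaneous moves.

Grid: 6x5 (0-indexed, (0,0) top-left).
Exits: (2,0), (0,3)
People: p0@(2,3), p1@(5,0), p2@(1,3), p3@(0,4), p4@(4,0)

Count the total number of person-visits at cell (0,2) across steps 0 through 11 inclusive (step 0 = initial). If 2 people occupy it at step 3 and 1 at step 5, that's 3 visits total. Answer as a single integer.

Step 0: p0@(2,3) p1@(5,0) p2@(1,3) p3@(0,4) p4@(4,0) -> at (0,2): 0 [-], cum=0
Step 1: p0@(1,3) p1@(4,0) p2@ESC p3@ESC p4@(3,0) -> at (0,2): 0 [-], cum=0
Step 2: p0@ESC p1@(3,0) p2@ESC p3@ESC p4@ESC -> at (0,2): 0 [-], cum=0
Step 3: p0@ESC p1@ESC p2@ESC p3@ESC p4@ESC -> at (0,2): 0 [-], cum=0
Total visits = 0

Answer: 0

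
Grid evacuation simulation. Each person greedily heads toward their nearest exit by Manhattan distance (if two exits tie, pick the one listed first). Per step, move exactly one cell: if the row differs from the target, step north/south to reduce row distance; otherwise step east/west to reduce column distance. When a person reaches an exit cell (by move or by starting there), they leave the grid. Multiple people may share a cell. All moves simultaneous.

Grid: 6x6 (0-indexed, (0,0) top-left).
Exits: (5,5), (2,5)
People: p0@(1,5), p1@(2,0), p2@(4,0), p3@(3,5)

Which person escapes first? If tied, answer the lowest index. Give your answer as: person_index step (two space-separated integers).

Answer: 0 1

Derivation:
Step 1: p0:(1,5)->(2,5)->EXIT | p1:(2,0)->(2,1) | p2:(4,0)->(5,0) | p3:(3,5)->(2,5)->EXIT
Step 2: p0:escaped | p1:(2,1)->(2,2) | p2:(5,0)->(5,1) | p3:escaped
Step 3: p0:escaped | p1:(2,2)->(2,3) | p2:(5,1)->(5,2) | p3:escaped
Step 4: p0:escaped | p1:(2,3)->(2,4) | p2:(5,2)->(5,3) | p3:escaped
Step 5: p0:escaped | p1:(2,4)->(2,5)->EXIT | p2:(5,3)->(5,4) | p3:escaped
Step 6: p0:escaped | p1:escaped | p2:(5,4)->(5,5)->EXIT | p3:escaped
Exit steps: [1, 5, 6, 1]
First to escape: p0 at step 1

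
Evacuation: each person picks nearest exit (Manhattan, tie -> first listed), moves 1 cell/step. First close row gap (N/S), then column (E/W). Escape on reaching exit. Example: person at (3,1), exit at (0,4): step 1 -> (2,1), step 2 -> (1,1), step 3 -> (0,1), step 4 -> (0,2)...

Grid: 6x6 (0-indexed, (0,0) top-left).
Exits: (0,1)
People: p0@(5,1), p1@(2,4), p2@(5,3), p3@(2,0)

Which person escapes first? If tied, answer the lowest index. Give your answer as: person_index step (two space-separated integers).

Answer: 3 3

Derivation:
Step 1: p0:(5,1)->(4,1) | p1:(2,4)->(1,4) | p2:(5,3)->(4,3) | p3:(2,0)->(1,0)
Step 2: p0:(4,1)->(3,1) | p1:(1,4)->(0,4) | p2:(4,3)->(3,3) | p3:(1,0)->(0,0)
Step 3: p0:(3,1)->(2,1) | p1:(0,4)->(0,3) | p2:(3,3)->(2,3) | p3:(0,0)->(0,1)->EXIT
Step 4: p0:(2,1)->(1,1) | p1:(0,3)->(0,2) | p2:(2,3)->(1,3) | p3:escaped
Step 5: p0:(1,1)->(0,1)->EXIT | p1:(0,2)->(0,1)->EXIT | p2:(1,3)->(0,3) | p3:escaped
Step 6: p0:escaped | p1:escaped | p2:(0,3)->(0,2) | p3:escaped
Step 7: p0:escaped | p1:escaped | p2:(0,2)->(0,1)->EXIT | p3:escaped
Exit steps: [5, 5, 7, 3]
First to escape: p3 at step 3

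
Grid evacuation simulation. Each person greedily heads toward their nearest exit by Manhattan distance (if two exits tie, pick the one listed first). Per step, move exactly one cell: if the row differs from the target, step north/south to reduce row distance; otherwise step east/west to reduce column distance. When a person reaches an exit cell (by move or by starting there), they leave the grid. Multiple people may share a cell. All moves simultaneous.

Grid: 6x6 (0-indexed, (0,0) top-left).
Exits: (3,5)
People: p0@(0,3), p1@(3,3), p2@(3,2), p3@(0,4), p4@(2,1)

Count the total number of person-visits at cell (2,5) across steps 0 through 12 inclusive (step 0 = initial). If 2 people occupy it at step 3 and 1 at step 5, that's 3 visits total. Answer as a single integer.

Answer: 0

Derivation:
Step 0: p0@(0,3) p1@(3,3) p2@(3,2) p3@(0,4) p4@(2,1) -> at (2,5): 0 [-], cum=0
Step 1: p0@(1,3) p1@(3,4) p2@(3,3) p3@(1,4) p4@(3,1) -> at (2,5): 0 [-], cum=0
Step 2: p0@(2,3) p1@ESC p2@(3,4) p3@(2,4) p4@(3,2) -> at (2,5): 0 [-], cum=0
Step 3: p0@(3,3) p1@ESC p2@ESC p3@(3,4) p4@(3,3) -> at (2,5): 0 [-], cum=0
Step 4: p0@(3,4) p1@ESC p2@ESC p3@ESC p4@(3,4) -> at (2,5): 0 [-], cum=0
Step 5: p0@ESC p1@ESC p2@ESC p3@ESC p4@ESC -> at (2,5): 0 [-], cum=0
Total visits = 0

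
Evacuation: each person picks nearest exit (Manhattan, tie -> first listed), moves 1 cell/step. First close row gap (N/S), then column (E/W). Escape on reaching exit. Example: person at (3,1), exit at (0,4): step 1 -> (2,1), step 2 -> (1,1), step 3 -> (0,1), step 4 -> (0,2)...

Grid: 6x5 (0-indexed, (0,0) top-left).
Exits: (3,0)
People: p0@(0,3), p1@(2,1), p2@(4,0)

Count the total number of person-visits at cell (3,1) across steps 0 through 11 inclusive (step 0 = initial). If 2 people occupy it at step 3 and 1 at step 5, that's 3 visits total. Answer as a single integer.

Step 0: p0@(0,3) p1@(2,1) p2@(4,0) -> at (3,1): 0 [-], cum=0
Step 1: p0@(1,3) p1@(3,1) p2@ESC -> at (3,1): 1 [p1], cum=1
Step 2: p0@(2,3) p1@ESC p2@ESC -> at (3,1): 0 [-], cum=1
Step 3: p0@(3,3) p1@ESC p2@ESC -> at (3,1): 0 [-], cum=1
Step 4: p0@(3,2) p1@ESC p2@ESC -> at (3,1): 0 [-], cum=1
Step 5: p0@(3,1) p1@ESC p2@ESC -> at (3,1): 1 [p0], cum=2
Step 6: p0@ESC p1@ESC p2@ESC -> at (3,1): 0 [-], cum=2
Total visits = 2

Answer: 2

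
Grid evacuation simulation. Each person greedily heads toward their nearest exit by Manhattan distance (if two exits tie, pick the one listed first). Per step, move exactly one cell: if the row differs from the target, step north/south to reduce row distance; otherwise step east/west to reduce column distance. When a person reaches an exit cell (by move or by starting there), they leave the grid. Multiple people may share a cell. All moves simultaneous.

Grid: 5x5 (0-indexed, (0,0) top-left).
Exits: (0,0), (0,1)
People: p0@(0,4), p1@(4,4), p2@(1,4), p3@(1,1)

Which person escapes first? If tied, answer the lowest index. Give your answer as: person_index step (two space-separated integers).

Answer: 3 1

Derivation:
Step 1: p0:(0,4)->(0,3) | p1:(4,4)->(3,4) | p2:(1,4)->(0,4) | p3:(1,1)->(0,1)->EXIT
Step 2: p0:(0,3)->(0,2) | p1:(3,4)->(2,4) | p2:(0,4)->(0,3) | p3:escaped
Step 3: p0:(0,2)->(0,1)->EXIT | p1:(2,4)->(1,4) | p2:(0,3)->(0,2) | p3:escaped
Step 4: p0:escaped | p1:(1,4)->(0,4) | p2:(0,2)->(0,1)->EXIT | p3:escaped
Step 5: p0:escaped | p1:(0,4)->(0,3) | p2:escaped | p3:escaped
Step 6: p0:escaped | p1:(0,3)->(0,2) | p2:escaped | p3:escaped
Step 7: p0:escaped | p1:(0,2)->(0,1)->EXIT | p2:escaped | p3:escaped
Exit steps: [3, 7, 4, 1]
First to escape: p3 at step 1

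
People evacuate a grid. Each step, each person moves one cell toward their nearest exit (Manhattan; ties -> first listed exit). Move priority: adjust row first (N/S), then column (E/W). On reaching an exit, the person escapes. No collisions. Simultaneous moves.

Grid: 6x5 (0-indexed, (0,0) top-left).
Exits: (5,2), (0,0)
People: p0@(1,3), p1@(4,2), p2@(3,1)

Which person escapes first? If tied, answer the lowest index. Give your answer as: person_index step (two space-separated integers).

Answer: 1 1

Derivation:
Step 1: p0:(1,3)->(0,3) | p1:(4,2)->(5,2)->EXIT | p2:(3,1)->(4,1)
Step 2: p0:(0,3)->(0,2) | p1:escaped | p2:(4,1)->(5,1)
Step 3: p0:(0,2)->(0,1) | p1:escaped | p2:(5,1)->(5,2)->EXIT
Step 4: p0:(0,1)->(0,0)->EXIT | p1:escaped | p2:escaped
Exit steps: [4, 1, 3]
First to escape: p1 at step 1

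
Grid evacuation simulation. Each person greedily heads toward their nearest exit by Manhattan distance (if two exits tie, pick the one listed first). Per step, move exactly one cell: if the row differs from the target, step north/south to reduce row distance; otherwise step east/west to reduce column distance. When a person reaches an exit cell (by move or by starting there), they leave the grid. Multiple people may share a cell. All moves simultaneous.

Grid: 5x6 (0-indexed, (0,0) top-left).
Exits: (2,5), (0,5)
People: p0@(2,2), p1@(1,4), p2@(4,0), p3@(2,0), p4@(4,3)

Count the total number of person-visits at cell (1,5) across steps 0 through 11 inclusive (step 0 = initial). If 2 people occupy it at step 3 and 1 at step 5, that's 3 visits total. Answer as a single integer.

Step 0: p0@(2,2) p1@(1,4) p2@(4,0) p3@(2,0) p4@(4,3) -> at (1,5): 0 [-], cum=0
Step 1: p0@(2,3) p1@(2,4) p2@(3,0) p3@(2,1) p4@(3,3) -> at (1,5): 0 [-], cum=0
Step 2: p0@(2,4) p1@ESC p2@(2,0) p3@(2,2) p4@(2,3) -> at (1,5): 0 [-], cum=0
Step 3: p0@ESC p1@ESC p2@(2,1) p3@(2,3) p4@(2,4) -> at (1,5): 0 [-], cum=0
Step 4: p0@ESC p1@ESC p2@(2,2) p3@(2,4) p4@ESC -> at (1,5): 0 [-], cum=0
Step 5: p0@ESC p1@ESC p2@(2,3) p3@ESC p4@ESC -> at (1,5): 0 [-], cum=0
Step 6: p0@ESC p1@ESC p2@(2,4) p3@ESC p4@ESC -> at (1,5): 0 [-], cum=0
Step 7: p0@ESC p1@ESC p2@ESC p3@ESC p4@ESC -> at (1,5): 0 [-], cum=0
Total visits = 0

Answer: 0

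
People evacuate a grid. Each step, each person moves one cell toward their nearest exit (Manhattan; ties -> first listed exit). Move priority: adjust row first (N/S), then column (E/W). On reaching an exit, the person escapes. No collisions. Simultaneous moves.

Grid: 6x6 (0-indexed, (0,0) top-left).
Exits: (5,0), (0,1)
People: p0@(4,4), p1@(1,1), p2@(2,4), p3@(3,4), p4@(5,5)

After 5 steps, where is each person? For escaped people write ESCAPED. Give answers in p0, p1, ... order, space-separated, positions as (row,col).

Step 1: p0:(4,4)->(5,4) | p1:(1,1)->(0,1)->EXIT | p2:(2,4)->(1,4) | p3:(3,4)->(4,4) | p4:(5,5)->(5,4)
Step 2: p0:(5,4)->(5,3) | p1:escaped | p2:(1,4)->(0,4) | p3:(4,4)->(5,4) | p4:(5,4)->(5,3)
Step 3: p0:(5,3)->(5,2) | p1:escaped | p2:(0,4)->(0,3) | p3:(5,4)->(5,3) | p4:(5,3)->(5,2)
Step 4: p0:(5,2)->(5,1) | p1:escaped | p2:(0,3)->(0,2) | p3:(5,3)->(5,2) | p4:(5,2)->(5,1)
Step 5: p0:(5,1)->(5,0)->EXIT | p1:escaped | p2:(0,2)->(0,1)->EXIT | p3:(5,2)->(5,1) | p4:(5,1)->(5,0)->EXIT

ESCAPED ESCAPED ESCAPED (5,1) ESCAPED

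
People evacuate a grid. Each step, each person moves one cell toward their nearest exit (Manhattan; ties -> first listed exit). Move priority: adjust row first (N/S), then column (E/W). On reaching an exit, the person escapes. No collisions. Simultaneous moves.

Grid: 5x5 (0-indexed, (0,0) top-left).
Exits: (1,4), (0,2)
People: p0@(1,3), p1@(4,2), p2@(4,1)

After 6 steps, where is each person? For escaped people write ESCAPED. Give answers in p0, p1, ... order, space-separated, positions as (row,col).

Step 1: p0:(1,3)->(1,4)->EXIT | p1:(4,2)->(3,2) | p2:(4,1)->(3,1)
Step 2: p0:escaped | p1:(3,2)->(2,2) | p2:(3,1)->(2,1)
Step 3: p0:escaped | p1:(2,2)->(1,2) | p2:(2,1)->(1,1)
Step 4: p0:escaped | p1:(1,2)->(0,2)->EXIT | p2:(1,1)->(0,1)
Step 5: p0:escaped | p1:escaped | p2:(0,1)->(0,2)->EXIT

ESCAPED ESCAPED ESCAPED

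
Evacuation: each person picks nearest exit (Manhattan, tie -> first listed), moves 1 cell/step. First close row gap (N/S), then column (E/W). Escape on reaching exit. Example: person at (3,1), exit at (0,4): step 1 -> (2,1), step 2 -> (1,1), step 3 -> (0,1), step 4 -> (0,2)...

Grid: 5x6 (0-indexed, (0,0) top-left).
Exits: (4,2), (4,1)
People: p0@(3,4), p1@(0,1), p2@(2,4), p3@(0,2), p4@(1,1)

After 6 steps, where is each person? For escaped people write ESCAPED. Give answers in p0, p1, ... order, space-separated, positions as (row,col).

Step 1: p0:(3,4)->(4,4) | p1:(0,1)->(1,1) | p2:(2,4)->(3,4) | p3:(0,2)->(1,2) | p4:(1,1)->(2,1)
Step 2: p0:(4,4)->(4,3) | p1:(1,1)->(2,1) | p2:(3,4)->(4,4) | p3:(1,2)->(2,2) | p4:(2,1)->(3,1)
Step 3: p0:(4,3)->(4,2)->EXIT | p1:(2,1)->(3,1) | p2:(4,4)->(4,3) | p3:(2,2)->(3,2) | p4:(3,1)->(4,1)->EXIT
Step 4: p0:escaped | p1:(3,1)->(4,1)->EXIT | p2:(4,3)->(4,2)->EXIT | p3:(3,2)->(4,2)->EXIT | p4:escaped

ESCAPED ESCAPED ESCAPED ESCAPED ESCAPED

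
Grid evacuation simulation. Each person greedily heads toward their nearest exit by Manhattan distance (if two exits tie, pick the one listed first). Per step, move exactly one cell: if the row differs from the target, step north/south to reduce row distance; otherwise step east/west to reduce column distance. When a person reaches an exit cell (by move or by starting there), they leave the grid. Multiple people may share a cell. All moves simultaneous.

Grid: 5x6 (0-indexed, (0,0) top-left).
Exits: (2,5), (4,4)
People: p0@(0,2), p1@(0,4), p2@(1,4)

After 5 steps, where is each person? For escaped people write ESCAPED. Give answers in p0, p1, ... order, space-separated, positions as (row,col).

Step 1: p0:(0,2)->(1,2) | p1:(0,4)->(1,4) | p2:(1,4)->(2,4)
Step 2: p0:(1,2)->(2,2) | p1:(1,4)->(2,4) | p2:(2,4)->(2,5)->EXIT
Step 3: p0:(2,2)->(2,3) | p1:(2,4)->(2,5)->EXIT | p2:escaped
Step 4: p0:(2,3)->(2,4) | p1:escaped | p2:escaped
Step 5: p0:(2,4)->(2,5)->EXIT | p1:escaped | p2:escaped

ESCAPED ESCAPED ESCAPED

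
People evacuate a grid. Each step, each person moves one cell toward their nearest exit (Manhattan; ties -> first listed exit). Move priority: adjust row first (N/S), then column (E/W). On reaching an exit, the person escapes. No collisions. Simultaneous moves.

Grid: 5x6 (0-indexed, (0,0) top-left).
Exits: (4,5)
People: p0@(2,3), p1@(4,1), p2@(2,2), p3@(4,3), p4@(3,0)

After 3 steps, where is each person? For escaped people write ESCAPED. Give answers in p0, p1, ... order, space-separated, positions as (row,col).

Step 1: p0:(2,3)->(3,3) | p1:(4,1)->(4,2) | p2:(2,2)->(3,2) | p3:(4,3)->(4,4) | p4:(3,0)->(4,0)
Step 2: p0:(3,3)->(4,3) | p1:(4,2)->(4,3) | p2:(3,2)->(4,2) | p3:(4,4)->(4,5)->EXIT | p4:(4,0)->(4,1)
Step 3: p0:(4,3)->(4,4) | p1:(4,3)->(4,4) | p2:(4,2)->(4,3) | p3:escaped | p4:(4,1)->(4,2)

(4,4) (4,4) (4,3) ESCAPED (4,2)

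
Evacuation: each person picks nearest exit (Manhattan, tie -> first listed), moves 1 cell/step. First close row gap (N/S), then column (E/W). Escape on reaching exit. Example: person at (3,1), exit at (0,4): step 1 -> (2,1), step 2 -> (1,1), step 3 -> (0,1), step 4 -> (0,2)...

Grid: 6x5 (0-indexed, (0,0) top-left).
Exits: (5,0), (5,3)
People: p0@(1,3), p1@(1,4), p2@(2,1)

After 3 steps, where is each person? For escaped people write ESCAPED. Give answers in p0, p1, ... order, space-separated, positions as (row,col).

Step 1: p0:(1,3)->(2,3) | p1:(1,4)->(2,4) | p2:(2,1)->(3,1)
Step 2: p0:(2,3)->(3,3) | p1:(2,4)->(3,4) | p2:(3,1)->(4,1)
Step 3: p0:(3,3)->(4,3) | p1:(3,4)->(4,4) | p2:(4,1)->(5,1)

(4,3) (4,4) (5,1)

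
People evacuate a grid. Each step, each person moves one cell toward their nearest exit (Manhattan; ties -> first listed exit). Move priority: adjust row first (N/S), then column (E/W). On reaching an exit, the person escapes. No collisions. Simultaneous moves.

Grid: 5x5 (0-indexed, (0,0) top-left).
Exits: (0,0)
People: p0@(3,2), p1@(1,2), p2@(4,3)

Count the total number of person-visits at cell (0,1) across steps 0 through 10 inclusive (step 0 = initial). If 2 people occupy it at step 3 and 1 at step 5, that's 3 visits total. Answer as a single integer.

Answer: 3

Derivation:
Step 0: p0@(3,2) p1@(1,2) p2@(4,3) -> at (0,1): 0 [-], cum=0
Step 1: p0@(2,2) p1@(0,2) p2@(3,3) -> at (0,1): 0 [-], cum=0
Step 2: p0@(1,2) p1@(0,1) p2@(2,3) -> at (0,1): 1 [p1], cum=1
Step 3: p0@(0,2) p1@ESC p2@(1,3) -> at (0,1): 0 [-], cum=1
Step 4: p0@(0,1) p1@ESC p2@(0,3) -> at (0,1): 1 [p0], cum=2
Step 5: p0@ESC p1@ESC p2@(0,2) -> at (0,1): 0 [-], cum=2
Step 6: p0@ESC p1@ESC p2@(0,1) -> at (0,1): 1 [p2], cum=3
Step 7: p0@ESC p1@ESC p2@ESC -> at (0,1): 0 [-], cum=3
Total visits = 3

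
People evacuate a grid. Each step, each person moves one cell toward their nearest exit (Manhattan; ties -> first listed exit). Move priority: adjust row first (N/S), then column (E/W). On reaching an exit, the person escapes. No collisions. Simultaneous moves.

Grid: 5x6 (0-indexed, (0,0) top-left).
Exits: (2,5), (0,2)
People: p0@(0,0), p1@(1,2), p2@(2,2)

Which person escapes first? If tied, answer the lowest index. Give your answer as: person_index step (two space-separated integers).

Step 1: p0:(0,0)->(0,1) | p1:(1,2)->(0,2)->EXIT | p2:(2,2)->(1,2)
Step 2: p0:(0,1)->(0,2)->EXIT | p1:escaped | p2:(1,2)->(0,2)->EXIT
Exit steps: [2, 1, 2]
First to escape: p1 at step 1

Answer: 1 1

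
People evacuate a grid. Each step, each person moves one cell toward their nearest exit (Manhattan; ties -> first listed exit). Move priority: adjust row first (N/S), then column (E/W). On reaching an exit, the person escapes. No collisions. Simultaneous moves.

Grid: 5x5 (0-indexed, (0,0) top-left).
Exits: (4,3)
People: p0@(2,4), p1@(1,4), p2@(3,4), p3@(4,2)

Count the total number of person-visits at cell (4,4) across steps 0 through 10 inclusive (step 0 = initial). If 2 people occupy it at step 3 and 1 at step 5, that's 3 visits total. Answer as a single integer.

Answer: 3

Derivation:
Step 0: p0@(2,4) p1@(1,4) p2@(3,4) p3@(4,2) -> at (4,4): 0 [-], cum=0
Step 1: p0@(3,4) p1@(2,4) p2@(4,4) p3@ESC -> at (4,4): 1 [p2], cum=1
Step 2: p0@(4,4) p1@(3,4) p2@ESC p3@ESC -> at (4,4): 1 [p0], cum=2
Step 3: p0@ESC p1@(4,4) p2@ESC p3@ESC -> at (4,4): 1 [p1], cum=3
Step 4: p0@ESC p1@ESC p2@ESC p3@ESC -> at (4,4): 0 [-], cum=3
Total visits = 3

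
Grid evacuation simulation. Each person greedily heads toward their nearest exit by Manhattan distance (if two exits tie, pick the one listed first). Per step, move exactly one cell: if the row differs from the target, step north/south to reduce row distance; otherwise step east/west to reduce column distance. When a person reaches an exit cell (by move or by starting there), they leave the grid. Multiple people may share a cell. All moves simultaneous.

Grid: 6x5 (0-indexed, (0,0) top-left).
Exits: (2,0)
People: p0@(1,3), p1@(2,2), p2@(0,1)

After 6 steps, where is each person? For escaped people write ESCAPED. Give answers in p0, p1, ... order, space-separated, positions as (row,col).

Step 1: p0:(1,3)->(2,3) | p1:(2,2)->(2,1) | p2:(0,1)->(1,1)
Step 2: p0:(2,3)->(2,2) | p1:(2,1)->(2,0)->EXIT | p2:(1,1)->(2,1)
Step 3: p0:(2,2)->(2,1) | p1:escaped | p2:(2,1)->(2,0)->EXIT
Step 4: p0:(2,1)->(2,0)->EXIT | p1:escaped | p2:escaped

ESCAPED ESCAPED ESCAPED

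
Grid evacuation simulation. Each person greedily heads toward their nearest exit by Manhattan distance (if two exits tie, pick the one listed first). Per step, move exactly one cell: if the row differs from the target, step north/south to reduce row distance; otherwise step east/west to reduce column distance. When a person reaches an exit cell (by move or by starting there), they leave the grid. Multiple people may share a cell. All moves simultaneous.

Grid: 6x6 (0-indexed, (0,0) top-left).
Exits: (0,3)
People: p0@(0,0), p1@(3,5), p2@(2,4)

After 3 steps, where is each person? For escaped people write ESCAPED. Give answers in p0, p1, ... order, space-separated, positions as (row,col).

Step 1: p0:(0,0)->(0,1) | p1:(3,5)->(2,5) | p2:(2,4)->(1,4)
Step 2: p0:(0,1)->(0,2) | p1:(2,5)->(1,5) | p2:(1,4)->(0,4)
Step 3: p0:(0,2)->(0,3)->EXIT | p1:(1,5)->(0,5) | p2:(0,4)->(0,3)->EXIT

ESCAPED (0,5) ESCAPED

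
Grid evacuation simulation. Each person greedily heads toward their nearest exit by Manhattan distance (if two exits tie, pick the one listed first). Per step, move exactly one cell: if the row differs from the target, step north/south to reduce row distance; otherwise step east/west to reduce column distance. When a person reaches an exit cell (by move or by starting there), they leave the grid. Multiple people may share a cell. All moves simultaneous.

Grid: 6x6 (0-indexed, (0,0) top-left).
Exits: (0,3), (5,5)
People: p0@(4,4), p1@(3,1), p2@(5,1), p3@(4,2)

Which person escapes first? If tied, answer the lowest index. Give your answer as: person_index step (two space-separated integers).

Answer: 0 2

Derivation:
Step 1: p0:(4,4)->(5,4) | p1:(3,1)->(2,1) | p2:(5,1)->(5,2) | p3:(4,2)->(5,2)
Step 2: p0:(5,4)->(5,5)->EXIT | p1:(2,1)->(1,1) | p2:(5,2)->(5,3) | p3:(5,2)->(5,3)
Step 3: p0:escaped | p1:(1,1)->(0,1) | p2:(5,3)->(5,4) | p3:(5,3)->(5,4)
Step 4: p0:escaped | p1:(0,1)->(0,2) | p2:(5,4)->(5,5)->EXIT | p3:(5,4)->(5,5)->EXIT
Step 5: p0:escaped | p1:(0,2)->(0,3)->EXIT | p2:escaped | p3:escaped
Exit steps: [2, 5, 4, 4]
First to escape: p0 at step 2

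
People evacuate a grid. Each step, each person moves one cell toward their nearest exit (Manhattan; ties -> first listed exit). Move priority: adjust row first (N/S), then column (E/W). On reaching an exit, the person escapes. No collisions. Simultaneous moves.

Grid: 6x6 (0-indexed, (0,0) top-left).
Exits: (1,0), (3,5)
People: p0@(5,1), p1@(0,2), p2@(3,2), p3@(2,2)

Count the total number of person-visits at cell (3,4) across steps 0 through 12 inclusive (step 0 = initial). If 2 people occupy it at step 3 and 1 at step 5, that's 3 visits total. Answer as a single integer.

Step 0: p0@(5,1) p1@(0,2) p2@(3,2) p3@(2,2) -> at (3,4): 0 [-], cum=0
Step 1: p0@(4,1) p1@(1,2) p2@(3,3) p3@(1,2) -> at (3,4): 0 [-], cum=0
Step 2: p0@(3,1) p1@(1,1) p2@(3,4) p3@(1,1) -> at (3,4): 1 [p2], cum=1
Step 3: p0@(2,1) p1@ESC p2@ESC p3@ESC -> at (3,4): 0 [-], cum=1
Step 4: p0@(1,1) p1@ESC p2@ESC p3@ESC -> at (3,4): 0 [-], cum=1
Step 5: p0@ESC p1@ESC p2@ESC p3@ESC -> at (3,4): 0 [-], cum=1
Total visits = 1

Answer: 1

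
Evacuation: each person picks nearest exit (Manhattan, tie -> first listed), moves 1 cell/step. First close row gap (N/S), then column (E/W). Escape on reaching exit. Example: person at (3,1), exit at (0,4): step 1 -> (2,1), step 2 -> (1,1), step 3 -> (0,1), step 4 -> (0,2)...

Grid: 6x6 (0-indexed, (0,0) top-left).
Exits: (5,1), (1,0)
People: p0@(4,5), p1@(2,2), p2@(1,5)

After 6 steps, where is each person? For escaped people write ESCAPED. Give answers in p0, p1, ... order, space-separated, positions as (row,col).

Step 1: p0:(4,5)->(5,5) | p1:(2,2)->(1,2) | p2:(1,5)->(1,4)
Step 2: p0:(5,5)->(5,4) | p1:(1,2)->(1,1) | p2:(1,4)->(1,3)
Step 3: p0:(5,4)->(5,3) | p1:(1,1)->(1,0)->EXIT | p2:(1,3)->(1,2)
Step 4: p0:(5,3)->(5,2) | p1:escaped | p2:(1,2)->(1,1)
Step 5: p0:(5,2)->(5,1)->EXIT | p1:escaped | p2:(1,1)->(1,0)->EXIT

ESCAPED ESCAPED ESCAPED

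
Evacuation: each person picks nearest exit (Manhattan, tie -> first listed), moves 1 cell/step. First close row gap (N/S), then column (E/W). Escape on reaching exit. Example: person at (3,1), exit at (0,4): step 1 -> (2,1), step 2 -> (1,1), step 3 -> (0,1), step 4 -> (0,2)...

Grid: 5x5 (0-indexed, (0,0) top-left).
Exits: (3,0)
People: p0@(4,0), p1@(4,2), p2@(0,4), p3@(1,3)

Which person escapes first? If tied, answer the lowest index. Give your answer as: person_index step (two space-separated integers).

Answer: 0 1

Derivation:
Step 1: p0:(4,0)->(3,0)->EXIT | p1:(4,2)->(3,2) | p2:(0,4)->(1,4) | p3:(1,3)->(2,3)
Step 2: p0:escaped | p1:(3,2)->(3,1) | p2:(1,4)->(2,4) | p3:(2,3)->(3,3)
Step 3: p0:escaped | p1:(3,1)->(3,0)->EXIT | p2:(2,4)->(3,4) | p3:(3,3)->(3,2)
Step 4: p0:escaped | p1:escaped | p2:(3,4)->(3,3) | p3:(3,2)->(3,1)
Step 5: p0:escaped | p1:escaped | p2:(3,3)->(3,2) | p3:(3,1)->(3,0)->EXIT
Step 6: p0:escaped | p1:escaped | p2:(3,2)->(3,1) | p3:escaped
Step 7: p0:escaped | p1:escaped | p2:(3,1)->(3,0)->EXIT | p3:escaped
Exit steps: [1, 3, 7, 5]
First to escape: p0 at step 1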